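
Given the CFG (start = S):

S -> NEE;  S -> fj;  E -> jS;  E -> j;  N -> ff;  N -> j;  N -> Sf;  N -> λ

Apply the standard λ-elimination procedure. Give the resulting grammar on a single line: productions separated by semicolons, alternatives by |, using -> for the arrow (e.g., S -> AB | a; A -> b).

S -> EE | fj | NEE; E -> j | jS; N -> j | Sf | ff

Nullable set: {N}.
S -> NEE: N nullable, giving EE | NEE.
Drop N -> λ.
Unchanged (no nullable symbols): S -> fj; E -> j; E -> jS; N -> Sf; N -> ff; N -> j.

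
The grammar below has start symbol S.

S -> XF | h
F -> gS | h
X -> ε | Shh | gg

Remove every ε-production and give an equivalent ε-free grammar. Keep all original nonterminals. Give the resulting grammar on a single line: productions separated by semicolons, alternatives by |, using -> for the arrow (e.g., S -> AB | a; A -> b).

Nullable set: {X}.
S -> XF: X nullable, giving F | XF.
Drop X -> ε.
Unchanged (no nullable symbols): S -> h; F -> gS; F -> h; X -> Shh; X -> gg.

S -> F | h | XF; F -> h | gS; X -> gg | Shh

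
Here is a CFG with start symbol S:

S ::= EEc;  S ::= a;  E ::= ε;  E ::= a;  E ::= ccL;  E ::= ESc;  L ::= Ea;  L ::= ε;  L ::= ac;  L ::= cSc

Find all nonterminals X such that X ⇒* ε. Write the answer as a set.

{E, L}

Directly nullable (have an ε-rule): {E, L}.
Not nullable: S — each has a terminal in every rule's right-hand side or depends on a non-nullable symbol.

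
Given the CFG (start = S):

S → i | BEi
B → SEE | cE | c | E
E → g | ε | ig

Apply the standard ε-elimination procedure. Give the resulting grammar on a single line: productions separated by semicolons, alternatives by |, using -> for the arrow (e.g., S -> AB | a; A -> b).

Nullable set: {B, E}.
S -> BEi: B, E nullable, giving BEi | Bi | Ei | i.
B -> E: E nullable, giving E.
B -> SEE: E, E nullable, giving S | SE | SEE.
B -> cE: E nullable, giving c | cE.
Drop E -> ε.
Unchanged (no nullable symbols): S -> i; B -> c; E -> g; E -> ig.

S -> i | Bi | Ei | BEi; B -> E | S | c | SE | cE | SEE; E -> g | ig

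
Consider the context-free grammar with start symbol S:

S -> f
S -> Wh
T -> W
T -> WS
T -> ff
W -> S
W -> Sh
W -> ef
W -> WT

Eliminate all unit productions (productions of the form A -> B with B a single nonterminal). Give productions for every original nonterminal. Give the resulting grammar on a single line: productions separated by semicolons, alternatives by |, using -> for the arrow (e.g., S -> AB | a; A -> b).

S -> f | Wh; T -> f | Sh | WS | WT | Wh | ef | ff; W -> f | Sh | WT | Wh | ef

Unit productions: T->W, W->S.
Unit pairs (A ⇒* B via units): (T,S), (T,W), (W,S).
S: inherits non-unit rules of {S} → Wh | f.
T: inherits non-unit rules of {S, T, W} → Sh | WS | WT | Wh | ef | f | ff.
W: inherits non-unit rules of {S, W} → Sh | WT | Wh | ef | f.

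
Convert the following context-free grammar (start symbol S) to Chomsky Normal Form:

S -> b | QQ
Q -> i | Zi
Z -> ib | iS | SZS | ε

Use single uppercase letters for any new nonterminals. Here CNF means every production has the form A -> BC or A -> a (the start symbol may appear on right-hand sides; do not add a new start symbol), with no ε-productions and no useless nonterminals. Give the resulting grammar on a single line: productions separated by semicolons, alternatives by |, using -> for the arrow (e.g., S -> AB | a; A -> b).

S -> b | QQ; A -> i; B -> b; C -> ZS; Q -> i | ZA; Z -> AB | AS | SC | SS

Nullable: {Z}; after ε-elimination: S -> b | QQ; Q -> i | Zi; Z -> SS | iS | ib | SZS.
No unit productions to eliminate.
TERM: introduce B -> b, A -> i and substitute in every rule of length ≥2.
BIN: Z -> SZS becomes Z -> SC, C -> ZS.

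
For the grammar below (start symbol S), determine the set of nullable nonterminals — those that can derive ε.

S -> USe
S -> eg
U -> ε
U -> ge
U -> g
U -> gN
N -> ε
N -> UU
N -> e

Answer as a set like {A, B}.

Directly nullable (have an ε-rule): {N, U}.
Not nullable: S — each has a terminal in every rule's right-hand side or depends on a non-nullable symbol.

{N, U}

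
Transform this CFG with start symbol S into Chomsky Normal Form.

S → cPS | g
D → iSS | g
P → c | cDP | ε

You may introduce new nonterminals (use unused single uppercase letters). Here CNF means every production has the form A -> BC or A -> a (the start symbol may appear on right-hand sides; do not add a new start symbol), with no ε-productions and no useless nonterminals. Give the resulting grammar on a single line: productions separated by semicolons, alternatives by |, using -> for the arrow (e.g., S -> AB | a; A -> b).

Nullable: {P}; after ε-elimination: S -> g | cS | cPS; D -> g | iSS; P -> c | cD | cDP.
No unit productions to eliminate.
TERM: introduce B -> c, A -> i and substitute in every rule of length ≥2.
BIN: D -> ASS becomes D -> AC, C -> SS; P -> BDP becomes P -> BE, E -> DP; S -> BPS becomes S -> BF, F -> PS.

S -> g | BF | BS; A -> i; B -> c; C -> SS; D -> g | AC; E -> DP; F -> PS; P -> c | BD | BE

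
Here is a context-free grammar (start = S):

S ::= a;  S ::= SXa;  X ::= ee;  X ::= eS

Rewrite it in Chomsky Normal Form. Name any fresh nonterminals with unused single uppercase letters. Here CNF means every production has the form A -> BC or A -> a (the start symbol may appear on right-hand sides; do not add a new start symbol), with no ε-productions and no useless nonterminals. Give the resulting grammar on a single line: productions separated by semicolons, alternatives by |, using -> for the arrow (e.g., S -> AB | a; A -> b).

No ε-productions.
No unit productions to eliminate.
TERM: introduce A -> a, B -> e and substitute in every rule of length ≥2.
BIN: S -> SXA becomes S -> SC, C -> XA.

S -> a | SC; A -> a; B -> e; C -> XA; X -> BB | BS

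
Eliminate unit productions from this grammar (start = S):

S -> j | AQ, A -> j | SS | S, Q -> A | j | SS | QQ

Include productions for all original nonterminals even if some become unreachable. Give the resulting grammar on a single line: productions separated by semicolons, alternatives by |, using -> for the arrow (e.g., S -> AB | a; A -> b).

Unit productions: A->S, Q->A.
Unit pairs (A ⇒* B via units): (A,S), (Q,A), (Q,S).
S: inherits non-unit rules of {S} → AQ | j.
A: inherits non-unit rules of {A, S} → AQ | SS | j.
Q: inherits non-unit rules of {A, Q, S} → AQ | QQ | SS | j.

S -> j | AQ; A -> j | AQ | SS; Q -> j | AQ | QQ | SS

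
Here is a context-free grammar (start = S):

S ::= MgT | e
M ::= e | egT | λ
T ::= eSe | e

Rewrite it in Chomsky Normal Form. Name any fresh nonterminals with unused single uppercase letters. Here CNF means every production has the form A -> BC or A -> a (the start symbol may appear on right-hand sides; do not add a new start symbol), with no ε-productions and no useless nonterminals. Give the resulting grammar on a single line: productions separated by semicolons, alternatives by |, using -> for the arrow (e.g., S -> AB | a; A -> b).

S -> e | BT | MD; A -> e; B -> g; C -> BT; D -> BT; E -> SA; M -> e | AC; T -> e | AE

Nullable: {M}; after ε-elimination: S -> e | gT | MgT; M -> e | egT; T -> e | eSe.
No unit productions to eliminate.
TERM: introduce A -> e, B -> g and substitute in every rule of length ≥2.
BIN: M -> ABT becomes M -> AC, C -> BT; S -> MBT becomes S -> MD, D -> BT; T -> ASA becomes T -> AE, E -> SA.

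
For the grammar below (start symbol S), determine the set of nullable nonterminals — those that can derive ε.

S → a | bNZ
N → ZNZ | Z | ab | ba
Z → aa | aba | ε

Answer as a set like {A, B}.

Directly nullable (have an ε-rule): {Z}.
N is nullable via N -> Z (every symbol on the right is already known nullable).
Not nullable: S — each has a terminal in every rule's right-hand side or depends on a non-nullable symbol.

{N, Z}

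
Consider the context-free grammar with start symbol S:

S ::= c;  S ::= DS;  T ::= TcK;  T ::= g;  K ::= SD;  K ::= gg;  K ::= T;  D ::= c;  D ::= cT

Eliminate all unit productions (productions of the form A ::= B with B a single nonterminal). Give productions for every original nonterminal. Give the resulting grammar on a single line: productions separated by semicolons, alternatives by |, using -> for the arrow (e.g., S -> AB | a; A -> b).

S -> c | DS; D -> c | cT; K -> g | SD | gg | TcK; T -> g | TcK

Unit productions: K->T.
Unit pairs (A ⇒* B via units): (K,T).
S: inherits non-unit rules of {S} → DS | c.
D: inherits non-unit rules of {D} → c | cT.
K: inherits non-unit rules of {K, T} → SD | TcK | g | gg.
T: inherits non-unit rules of {T} → TcK | g.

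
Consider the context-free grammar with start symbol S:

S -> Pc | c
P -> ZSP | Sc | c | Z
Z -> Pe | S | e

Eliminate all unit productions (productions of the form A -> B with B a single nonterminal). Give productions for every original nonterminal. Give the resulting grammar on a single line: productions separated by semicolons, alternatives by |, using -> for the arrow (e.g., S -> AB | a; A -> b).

S -> c | Pc; P -> c | e | Pc | Pe | Sc | ZSP; Z -> c | e | Pc | Pe

Unit productions: P->Z, Z->S.
Unit pairs (A ⇒* B via units): (P,S), (P,Z), (Z,S).
S: inherits non-unit rules of {S} → Pc | c.
P: inherits non-unit rules of {P, S, Z} → Pc | Pe | Sc | ZSP | c | e.
Z: inherits non-unit rules of {S, Z} → Pc | Pe | c | e.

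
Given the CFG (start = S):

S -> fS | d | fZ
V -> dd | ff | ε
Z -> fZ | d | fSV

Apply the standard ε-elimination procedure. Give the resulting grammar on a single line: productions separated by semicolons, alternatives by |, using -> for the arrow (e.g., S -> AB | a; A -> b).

Nullable set: {V}.
Drop V -> ε.
Z -> fSV: V nullable, giving fS | fSV.
Unchanged (no nullable symbols): S -> d; S -> fS; S -> fZ; V -> dd; V -> ff; Z -> d; Z -> fZ.

S -> d | fS | fZ; V -> dd | ff; Z -> d | fS | fZ | fSV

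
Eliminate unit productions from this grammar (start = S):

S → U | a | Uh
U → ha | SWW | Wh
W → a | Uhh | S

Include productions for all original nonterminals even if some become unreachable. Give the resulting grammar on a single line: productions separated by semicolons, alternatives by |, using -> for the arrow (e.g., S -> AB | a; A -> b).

Unit productions: S->U, W->S.
Unit pairs (A ⇒* B via units): (S,U), (W,S), (W,U).
S: inherits non-unit rules of {S, U} → SWW | Uh | Wh | a | ha.
U: inherits non-unit rules of {U} → SWW | Wh | ha.
W: inherits non-unit rules of {S, U, W} → SWW | Uh | Uhh | Wh | a | ha.

S -> a | Uh | Wh | ha | SWW; U -> Wh | ha | SWW; W -> a | Uh | Wh | ha | SWW | Uhh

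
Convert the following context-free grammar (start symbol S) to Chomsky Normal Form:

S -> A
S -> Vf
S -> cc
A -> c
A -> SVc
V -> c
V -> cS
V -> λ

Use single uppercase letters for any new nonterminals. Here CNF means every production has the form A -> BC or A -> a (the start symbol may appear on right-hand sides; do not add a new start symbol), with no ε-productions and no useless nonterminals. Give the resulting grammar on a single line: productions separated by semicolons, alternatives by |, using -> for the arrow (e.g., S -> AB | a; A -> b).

Nullable: {V}; after ε-elimination: S -> A | f | Vf | cc; A -> c | Sc | SVc; V -> c | cS.
After unit-elimination: S -> c | f | Sc | Vf | cc | SVc; A -> c | Sc | SVc; V -> c | cS.
TERM: introduce B -> c, C -> f and substitute in every rule of length ≥2.
BIN: A -> SVB becomes A -> SD, D -> VB; S -> SVB becomes S -> SE, E -> VB.
Drop unreachable/unproductive: A.

S -> c | f | BB | SB | SE | VC; B -> c; C -> f; E -> VB; V -> c | BS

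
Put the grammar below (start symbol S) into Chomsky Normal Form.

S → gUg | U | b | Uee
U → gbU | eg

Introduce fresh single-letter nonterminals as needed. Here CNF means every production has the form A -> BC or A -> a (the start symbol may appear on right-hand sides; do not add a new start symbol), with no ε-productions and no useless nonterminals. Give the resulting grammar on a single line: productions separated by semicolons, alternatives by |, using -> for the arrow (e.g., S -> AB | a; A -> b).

No ε-productions.
After unit-elimination: S -> b | eg | Uee | gUg | gbU; U -> eg | gbU.
TERM: introduce C -> b, A -> e, B -> g and substitute in every rule of length ≥2.
BIN: S -> BCU becomes S -> BD, D -> CU; S -> BUB becomes S -> BE, E -> UB; S -> UAA becomes S -> UF, F -> AA; U -> BCU becomes U -> BG, G -> CU.

S -> b | AB | BD | BE | UF; A -> e; B -> g; C -> b; D -> CU; E -> UB; F -> AA; G -> CU; U -> AB | BG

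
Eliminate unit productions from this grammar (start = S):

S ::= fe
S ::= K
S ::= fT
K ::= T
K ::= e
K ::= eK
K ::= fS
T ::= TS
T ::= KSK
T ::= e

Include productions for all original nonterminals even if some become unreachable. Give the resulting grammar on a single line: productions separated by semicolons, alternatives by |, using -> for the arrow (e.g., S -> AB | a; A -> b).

S -> e | TS | eK | fS | fT | fe | KSK; K -> e | TS | eK | fS | KSK; T -> e | TS | KSK

Unit productions: K->T, S->K.
Unit pairs (A ⇒* B via units): (K,T), (S,K), (S,T).
S: inherits non-unit rules of {K, S, T} → KSK | TS | e | eK | fS | fT | fe.
K: inherits non-unit rules of {K, T} → KSK | TS | e | eK | fS.
T: inherits non-unit rules of {T} → KSK | TS | e.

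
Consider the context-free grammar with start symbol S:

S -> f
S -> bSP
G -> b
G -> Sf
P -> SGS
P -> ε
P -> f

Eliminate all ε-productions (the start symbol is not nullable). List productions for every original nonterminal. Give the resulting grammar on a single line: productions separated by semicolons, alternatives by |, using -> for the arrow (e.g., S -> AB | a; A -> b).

Nullable set: {P}.
S -> bSP: P nullable, giving bS | bSP.
Drop P -> ε.
Unchanged (no nullable symbols): S -> f; G -> Sf; G -> b; P -> SGS; P -> f.

S -> f | bS | bSP; G -> b | Sf; P -> f | SGS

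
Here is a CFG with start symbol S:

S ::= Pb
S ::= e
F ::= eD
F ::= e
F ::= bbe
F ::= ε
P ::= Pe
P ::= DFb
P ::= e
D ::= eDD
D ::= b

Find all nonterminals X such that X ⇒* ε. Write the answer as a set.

Directly nullable (have an ε-rule): {F}.
Not nullable: D, P, S — each has a terminal in every rule's right-hand side or depends on a non-nullable symbol.

{F}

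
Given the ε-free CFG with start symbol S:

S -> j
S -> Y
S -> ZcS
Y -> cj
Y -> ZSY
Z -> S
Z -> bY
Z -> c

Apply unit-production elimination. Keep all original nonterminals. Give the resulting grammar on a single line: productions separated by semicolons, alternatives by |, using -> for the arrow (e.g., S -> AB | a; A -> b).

Unit productions: S->Y, Z->S.
Unit pairs (A ⇒* B via units): (S,Y), (Z,S), (Z,Y).
S: inherits non-unit rules of {S, Y} → ZSY | ZcS | cj | j.
Y: inherits non-unit rules of {Y} → ZSY | cj.
Z: inherits non-unit rules of {S, Y, Z} → ZSY | ZcS | bY | c | cj | j.

S -> j | cj | ZSY | ZcS; Y -> cj | ZSY; Z -> c | j | bY | cj | ZSY | ZcS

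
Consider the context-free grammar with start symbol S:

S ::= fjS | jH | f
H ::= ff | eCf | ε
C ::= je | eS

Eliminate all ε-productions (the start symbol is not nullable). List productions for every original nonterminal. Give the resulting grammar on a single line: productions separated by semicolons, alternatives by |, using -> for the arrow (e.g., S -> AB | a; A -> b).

Nullable set: {H}.
S -> jH: H nullable, giving j | jH.
Drop H -> ε.
Unchanged (no nullable symbols): S -> f; S -> fjS; C -> eS; C -> je; H -> eCf; H -> ff.

S -> f | j | jH | fjS; C -> eS | je; H -> ff | eCf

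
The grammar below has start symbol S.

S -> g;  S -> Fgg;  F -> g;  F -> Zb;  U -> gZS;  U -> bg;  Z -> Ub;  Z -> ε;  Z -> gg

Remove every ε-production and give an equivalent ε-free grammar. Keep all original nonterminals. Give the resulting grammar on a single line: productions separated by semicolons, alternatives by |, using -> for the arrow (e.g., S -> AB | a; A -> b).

S -> g | Fgg; F -> b | g | Zb; U -> bg | gS | gZS; Z -> Ub | gg

Nullable set: {Z}.
F -> Zb: Z nullable, giving Zb | b.
U -> gZS: Z nullable, giving gS | gZS.
Drop Z -> ε.
Unchanged (no nullable symbols): S -> Fgg; S -> g; F -> g; U -> bg; Z -> Ub; Z -> gg.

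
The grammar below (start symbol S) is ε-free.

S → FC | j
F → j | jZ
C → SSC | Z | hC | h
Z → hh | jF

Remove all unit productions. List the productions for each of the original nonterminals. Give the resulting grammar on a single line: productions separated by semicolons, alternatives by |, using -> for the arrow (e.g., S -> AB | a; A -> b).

S -> j | FC; C -> h | hC | hh | jF | SSC; F -> j | jZ; Z -> hh | jF

Unit productions: C->Z.
Unit pairs (A ⇒* B via units): (C,Z).
S: inherits non-unit rules of {S} → FC | j.
C: inherits non-unit rules of {C, Z} → SSC | h | hC | hh | jF.
F: inherits non-unit rules of {F} → j | jZ.
Z: inherits non-unit rules of {Z} → hh | jF.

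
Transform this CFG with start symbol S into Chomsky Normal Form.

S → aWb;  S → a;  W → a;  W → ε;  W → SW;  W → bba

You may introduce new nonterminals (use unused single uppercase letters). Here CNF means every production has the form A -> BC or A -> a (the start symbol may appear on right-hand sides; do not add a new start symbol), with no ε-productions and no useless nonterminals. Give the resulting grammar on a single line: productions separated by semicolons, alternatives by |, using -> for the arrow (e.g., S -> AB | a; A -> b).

S -> a | AB | AC; A -> a; B -> b; C -> WB; D -> WB; E -> BA; W -> a | AB | AD | BE | SW

Nullable: {W}; after ε-elimination: S -> a | ab | aWb; W -> S | a | SW | bba.
After unit-elimination: S -> a | ab | aWb; W -> a | SW | ab | aWb | bba.
TERM: introduce A -> a, B -> b and substitute in every rule of length ≥2.
BIN: S -> AWB becomes S -> AC, C -> WB; W -> AWB becomes W -> AD, D -> WB; W -> BBA becomes W -> BE, E -> BA.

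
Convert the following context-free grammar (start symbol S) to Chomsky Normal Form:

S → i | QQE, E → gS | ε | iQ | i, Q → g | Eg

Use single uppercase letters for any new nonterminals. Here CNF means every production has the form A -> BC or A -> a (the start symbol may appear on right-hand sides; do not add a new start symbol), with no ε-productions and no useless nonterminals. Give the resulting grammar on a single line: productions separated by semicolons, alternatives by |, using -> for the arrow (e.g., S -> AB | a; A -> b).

Nullable: {E}; after ε-elimination: S -> i | QQ | QQE; E -> i | gS | iQ; Q -> g | Eg.
No unit productions to eliminate.
TERM: introduce A -> g, B -> i and substitute in every rule of length ≥2.
BIN: S -> QQE becomes S -> QC, C -> QE.

S -> i | QC | QQ; A -> g; B -> i; C -> QE; E -> i | AS | BQ; Q -> g | EA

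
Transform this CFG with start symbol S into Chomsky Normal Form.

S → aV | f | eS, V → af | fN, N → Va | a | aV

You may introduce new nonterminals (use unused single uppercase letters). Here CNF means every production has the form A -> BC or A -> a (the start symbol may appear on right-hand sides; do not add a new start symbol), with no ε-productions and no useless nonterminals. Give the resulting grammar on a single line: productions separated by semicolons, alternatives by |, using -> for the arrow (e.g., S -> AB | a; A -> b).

S -> f | AV | BS; A -> a; B -> e; C -> f; N -> a | AV | VA; V -> AC | CN

No ε-productions.
No unit productions to eliminate.
TERM: introduce A -> a, B -> e, C -> f and substitute in every rule of length ≥2.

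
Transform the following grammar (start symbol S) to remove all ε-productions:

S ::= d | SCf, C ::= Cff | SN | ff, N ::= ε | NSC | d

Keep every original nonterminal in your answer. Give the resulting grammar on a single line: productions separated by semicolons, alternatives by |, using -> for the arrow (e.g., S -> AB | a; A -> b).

S -> d | SCf; C -> S | SN | ff | Cff; N -> d | SC | NSC

Nullable set: {N}.
C -> SN: N nullable, giving S | SN.
Drop N -> ε.
N -> NSC: N nullable, giving NSC | SC.
Unchanged (no nullable symbols): S -> SCf; S -> d; C -> Cff; C -> ff; N -> d.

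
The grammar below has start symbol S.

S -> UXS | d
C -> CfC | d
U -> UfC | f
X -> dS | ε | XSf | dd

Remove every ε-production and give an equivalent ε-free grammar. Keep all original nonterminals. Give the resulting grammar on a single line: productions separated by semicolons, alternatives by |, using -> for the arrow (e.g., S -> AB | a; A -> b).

Nullable set: {X}.
S -> UXS: X nullable, giving US | UXS.
Drop X -> ε.
X -> XSf: X nullable, giving Sf | XSf.
Unchanged (no nullable symbols): S -> d; C -> CfC; C -> d; U -> UfC; U -> f; X -> dS; X -> dd.

S -> d | US | UXS; C -> d | CfC; U -> f | UfC; X -> Sf | dS | dd | XSf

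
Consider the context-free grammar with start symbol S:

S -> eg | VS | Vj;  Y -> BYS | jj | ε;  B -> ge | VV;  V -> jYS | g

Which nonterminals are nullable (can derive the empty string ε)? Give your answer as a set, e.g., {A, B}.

{Y}

Directly nullable (have an ε-rule): {Y}.
Not nullable: B, S, V — each has a terminal in every rule's right-hand side or depends on a non-nullable symbol.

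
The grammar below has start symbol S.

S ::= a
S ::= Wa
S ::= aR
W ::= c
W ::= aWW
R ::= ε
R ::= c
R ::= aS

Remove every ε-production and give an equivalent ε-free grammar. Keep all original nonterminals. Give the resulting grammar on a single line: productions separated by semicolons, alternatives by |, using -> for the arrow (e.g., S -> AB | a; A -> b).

S -> a | Wa | aR; R -> c | aS; W -> c | aWW

Nullable set: {R}.
S -> aR: R nullable, giving a | aR.
Drop R -> ε.
Unchanged (no nullable symbols): S -> Wa; S -> a; R -> aS; R -> c; W -> aWW; W -> c.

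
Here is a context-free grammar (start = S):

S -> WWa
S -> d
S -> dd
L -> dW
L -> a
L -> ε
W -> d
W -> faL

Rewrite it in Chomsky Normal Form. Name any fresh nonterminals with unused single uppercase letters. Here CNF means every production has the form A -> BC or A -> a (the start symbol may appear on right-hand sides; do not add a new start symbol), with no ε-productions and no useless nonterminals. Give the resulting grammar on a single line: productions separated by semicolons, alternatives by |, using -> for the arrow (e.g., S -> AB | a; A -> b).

Nullable: {L}; after ε-elimination: S -> d | dd | WWa; L -> a | dW; W -> d | fa | faL.
No unit productions to eliminate.
TERM: introduce B -> a, A -> d, C -> f and substitute in every rule of length ≥2.
BIN: S -> WWB becomes S -> WD, D -> WB; W -> CBL becomes W -> CE, E -> BL.

S -> d | AA | WD; A -> d; B -> a; C -> f; D -> WB; E -> BL; L -> a | AW; W -> d | CB | CE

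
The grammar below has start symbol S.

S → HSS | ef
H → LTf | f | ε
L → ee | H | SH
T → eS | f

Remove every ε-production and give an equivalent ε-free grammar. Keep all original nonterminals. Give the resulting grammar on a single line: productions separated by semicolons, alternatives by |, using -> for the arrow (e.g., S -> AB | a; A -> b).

Nullable set: {H, L}.
S -> HSS: H nullable, giving HSS | SS.
Drop H -> ε.
H -> LTf: L nullable, giving LTf | Tf.
L -> H: H nullable, giving H.
L -> SH: H nullable, giving S | SH.
Unchanged (no nullable symbols): S -> ef; H -> f; L -> ee; T -> eS; T -> f.

S -> SS | ef | HSS; H -> f | Tf | LTf; L -> H | S | SH | ee; T -> f | eS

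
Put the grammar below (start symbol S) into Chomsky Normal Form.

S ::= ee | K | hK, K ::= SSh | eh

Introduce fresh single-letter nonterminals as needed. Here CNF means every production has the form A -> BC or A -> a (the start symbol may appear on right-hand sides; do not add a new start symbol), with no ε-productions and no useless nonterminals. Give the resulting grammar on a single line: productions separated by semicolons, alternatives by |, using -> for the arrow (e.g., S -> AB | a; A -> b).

No ε-productions.
After unit-elimination: S -> ee | eh | hK | SSh; K -> eh | SSh.
TERM: introduce B -> e, A -> h and substitute in every rule of length ≥2.
BIN: K -> SSA becomes K -> SC, C -> SA; S -> SSA becomes S -> SD, D -> SA.

S -> AK | BA | BB | SD; A -> h; B -> e; C -> SA; D -> SA; K -> BA | SC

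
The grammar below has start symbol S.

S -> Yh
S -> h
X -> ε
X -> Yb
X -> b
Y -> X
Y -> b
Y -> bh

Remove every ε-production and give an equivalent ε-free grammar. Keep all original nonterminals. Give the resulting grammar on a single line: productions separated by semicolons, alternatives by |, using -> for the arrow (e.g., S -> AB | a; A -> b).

Nullable set: {X, Y}.
S -> Yh: Y nullable, giving Yh | h.
Drop X -> ε.
X -> Yb: Y nullable, giving Yb | b.
Y -> X: X nullable, giving X.
Unchanged (no nullable symbols): S -> h; X -> b; Y -> b; Y -> bh.

S -> h | Yh; X -> b | Yb; Y -> X | b | bh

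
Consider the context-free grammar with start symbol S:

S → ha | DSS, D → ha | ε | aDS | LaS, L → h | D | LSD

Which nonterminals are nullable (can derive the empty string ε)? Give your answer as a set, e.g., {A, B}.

Directly nullable (have an ε-rule): {D}.
L is nullable via L -> D (every symbol on the right is already known nullable).
Not nullable: S — each has a terminal in every rule's right-hand side or depends on a non-nullable symbol.

{D, L}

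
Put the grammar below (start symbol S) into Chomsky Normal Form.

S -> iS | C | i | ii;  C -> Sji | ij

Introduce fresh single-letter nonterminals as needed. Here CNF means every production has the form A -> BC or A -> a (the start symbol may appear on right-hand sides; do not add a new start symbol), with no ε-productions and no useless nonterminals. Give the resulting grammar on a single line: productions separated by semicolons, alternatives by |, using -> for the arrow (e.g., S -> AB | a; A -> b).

No ε-productions.
After unit-elimination: S -> i | iS | ii | ij | Sji; C -> ij | Sji.
TERM: introduce B -> i, A -> j and substitute in every rule of length ≥2.
BIN: C -> SAB becomes C -> SD, D -> AB; S -> SAB becomes S -> SE, E -> AB.
Drop unreachable/unproductive: C.

S -> i | BA | BB | BS | SE; A -> j; B -> i; E -> AB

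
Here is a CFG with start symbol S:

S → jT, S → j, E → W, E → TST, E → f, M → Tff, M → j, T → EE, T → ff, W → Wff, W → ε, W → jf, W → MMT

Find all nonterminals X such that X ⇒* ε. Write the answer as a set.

Directly nullable (have an ε-rule): {W}.
E is nullable via E -> W (every symbol on the right is already known nullable).
T is nullable via T -> EE (every symbol on the right is already known nullable).
Not nullable: M, S — each has a terminal in every rule's right-hand side or depends on a non-nullable symbol.

{E, T, W}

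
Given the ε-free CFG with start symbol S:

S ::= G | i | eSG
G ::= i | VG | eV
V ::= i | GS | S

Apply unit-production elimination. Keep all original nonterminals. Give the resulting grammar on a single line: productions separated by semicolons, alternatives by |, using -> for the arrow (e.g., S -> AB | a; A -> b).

S -> i | VG | eV | eSG; G -> i | VG | eV; V -> i | GS | VG | eV | eSG

Unit productions: S->G, V->S.
Unit pairs (A ⇒* B via units): (S,G), (V,G), (V,S).
S: inherits non-unit rules of {G, S} → VG | eSG | eV | i.
G: inherits non-unit rules of {G} → VG | eV | i.
V: inherits non-unit rules of {G, S, V} → GS | VG | eSG | eV | i.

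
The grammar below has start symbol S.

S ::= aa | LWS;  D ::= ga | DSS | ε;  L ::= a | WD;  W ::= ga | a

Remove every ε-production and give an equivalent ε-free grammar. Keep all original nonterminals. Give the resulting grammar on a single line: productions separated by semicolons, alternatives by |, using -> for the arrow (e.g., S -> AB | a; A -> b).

Nullable set: {D}.
Drop D -> ε.
D -> DSS: D nullable, giving DSS | SS.
L -> WD: D nullable, giving W | WD.
Unchanged (no nullable symbols): S -> LWS; S -> aa; D -> ga; L -> a; W -> a; W -> ga.

S -> aa | LWS; D -> SS | ga | DSS; L -> W | a | WD; W -> a | ga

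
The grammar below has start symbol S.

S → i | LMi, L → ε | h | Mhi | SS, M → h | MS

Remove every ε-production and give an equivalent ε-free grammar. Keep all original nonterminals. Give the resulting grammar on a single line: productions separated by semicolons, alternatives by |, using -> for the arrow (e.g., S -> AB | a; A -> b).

S -> i | Mi | LMi; L -> h | SS | Mhi; M -> h | MS

Nullable set: {L}.
S -> LMi: L nullable, giving LMi | Mi.
Drop L -> ε.
Unchanged (no nullable symbols): S -> i; L -> Mhi; L -> SS; L -> h; M -> MS; M -> h.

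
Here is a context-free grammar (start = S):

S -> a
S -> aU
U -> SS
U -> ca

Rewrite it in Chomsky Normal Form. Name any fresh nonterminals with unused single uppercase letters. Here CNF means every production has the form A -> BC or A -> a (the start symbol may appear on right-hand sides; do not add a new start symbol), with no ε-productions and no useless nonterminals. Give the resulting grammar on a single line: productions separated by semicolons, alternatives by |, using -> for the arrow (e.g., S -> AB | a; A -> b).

No ε-productions.
No unit productions to eliminate.
TERM: introduce A -> a, B -> c and substitute in every rule of length ≥2.

S -> a | AU; A -> a; B -> c; U -> BA | SS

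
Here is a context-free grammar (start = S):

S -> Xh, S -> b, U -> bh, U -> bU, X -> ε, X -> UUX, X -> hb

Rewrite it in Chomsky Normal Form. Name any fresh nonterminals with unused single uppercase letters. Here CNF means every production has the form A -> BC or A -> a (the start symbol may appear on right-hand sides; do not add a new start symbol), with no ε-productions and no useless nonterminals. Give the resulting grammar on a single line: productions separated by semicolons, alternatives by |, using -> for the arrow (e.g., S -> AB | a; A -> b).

Nullable: {X}; after ε-elimination: S -> b | h | Xh; U -> bU | bh; X -> UU | hb | UUX.
No unit productions to eliminate.
TERM: introduce B -> b, A -> h and substitute in every rule of length ≥2.
BIN: X -> UUX becomes X -> UC, C -> UX.

S -> b | h | XA; A -> h; B -> b; C -> UX; U -> BA | BU; X -> AB | UC | UU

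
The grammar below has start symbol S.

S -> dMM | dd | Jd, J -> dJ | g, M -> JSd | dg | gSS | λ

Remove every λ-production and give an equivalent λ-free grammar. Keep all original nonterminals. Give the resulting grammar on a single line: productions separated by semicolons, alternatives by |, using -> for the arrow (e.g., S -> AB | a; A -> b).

S -> d | Jd | dM | dd | dMM; J -> g | dJ; M -> dg | JSd | gSS

Nullable set: {M}.
S -> dMM: M, M nullable, giving d | dM | dMM.
Drop M -> λ.
Unchanged (no nullable symbols): S -> Jd; S -> dd; J -> dJ; J -> g; M -> JSd; M -> dg; M -> gSS.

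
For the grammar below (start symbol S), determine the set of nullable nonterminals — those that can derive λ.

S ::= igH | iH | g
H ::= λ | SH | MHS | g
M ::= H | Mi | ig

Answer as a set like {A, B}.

Directly nullable (have an ε-rule): {H}.
M is nullable via M -> H (every symbol on the right is already known nullable).
Not nullable: S — each has a terminal in every rule's right-hand side or depends on a non-nullable symbol.

{H, M}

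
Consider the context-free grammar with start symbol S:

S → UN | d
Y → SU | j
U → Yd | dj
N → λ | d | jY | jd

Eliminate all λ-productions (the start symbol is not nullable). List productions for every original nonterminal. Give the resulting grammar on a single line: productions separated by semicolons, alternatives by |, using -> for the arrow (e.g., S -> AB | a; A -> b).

Nullable set: {N}.
S -> UN: N nullable, giving U | UN.
Drop N -> λ.
Unchanged (no nullable symbols): S -> d; N -> d; N -> jY; N -> jd; U -> Yd; U -> dj; Y -> SU; Y -> j.

S -> U | d | UN; N -> d | jY | jd; U -> Yd | dj; Y -> j | SU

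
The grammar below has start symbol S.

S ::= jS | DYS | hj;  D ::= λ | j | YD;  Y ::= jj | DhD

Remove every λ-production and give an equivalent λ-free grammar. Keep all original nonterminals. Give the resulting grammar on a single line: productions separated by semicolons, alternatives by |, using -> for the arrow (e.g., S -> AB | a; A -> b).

S -> YS | hj | jS | DYS; D -> Y | j | YD; Y -> h | Dh | hD | jj | DhD

Nullable set: {D}.
S -> DYS: D nullable, giving DYS | YS.
Drop D -> λ.
D -> YD: D nullable, giving Y | YD.
Y -> DhD: D, D nullable, giving Dh | DhD | h | hD.
Unchanged (no nullable symbols): S -> hj; S -> jS; D -> j; Y -> jj.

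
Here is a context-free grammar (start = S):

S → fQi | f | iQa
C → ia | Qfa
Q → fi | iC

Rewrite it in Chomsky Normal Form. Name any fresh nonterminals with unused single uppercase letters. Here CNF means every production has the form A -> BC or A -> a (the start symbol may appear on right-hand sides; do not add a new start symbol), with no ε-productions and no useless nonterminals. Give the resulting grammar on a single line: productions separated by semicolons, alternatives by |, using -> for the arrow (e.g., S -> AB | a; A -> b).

No ε-productions.
No unit productions to eliminate.
TERM: introduce B -> a, A -> f, D -> i and substitute in every rule of length ≥2.
BIN: C -> QAB becomes C -> QE, E -> AB; S -> AQD becomes S -> AF, F -> QD; S -> DQB becomes S -> DG, G -> QB.

S -> f | AF | DG; A -> f; B -> a; C -> DB | QE; D -> i; E -> AB; F -> QD; G -> QB; Q -> AD | DC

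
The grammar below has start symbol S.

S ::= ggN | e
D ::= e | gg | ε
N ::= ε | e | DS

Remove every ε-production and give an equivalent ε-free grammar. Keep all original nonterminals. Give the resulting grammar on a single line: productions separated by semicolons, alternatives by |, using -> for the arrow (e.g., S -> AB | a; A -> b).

S -> e | gg | ggN; D -> e | gg; N -> S | e | DS

Nullable set: {D, N}.
S -> ggN: N nullable, giving gg | ggN.
Drop D -> ε.
Drop N -> ε.
N -> DS: D nullable, giving DS | S.
Unchanged (no nullable symbols): S -> e; D -> e; D -> gg; N -> e.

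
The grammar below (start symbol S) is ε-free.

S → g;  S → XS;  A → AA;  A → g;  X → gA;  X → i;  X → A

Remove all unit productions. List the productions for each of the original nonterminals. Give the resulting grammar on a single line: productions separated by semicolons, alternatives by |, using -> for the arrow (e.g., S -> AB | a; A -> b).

Unit productions: X->A.
Unit pairs (A ⇒* B via units): (X,A).
S: inherits non-unit rules of {S} → XS | g.
A: inherits non-unit rules of {A} → AA | g.
X: inherits non-unit rules of {A, X} → AA | g | gA | i.

S -> g | XS; A -> g | AA; X -> g | i | AA | gA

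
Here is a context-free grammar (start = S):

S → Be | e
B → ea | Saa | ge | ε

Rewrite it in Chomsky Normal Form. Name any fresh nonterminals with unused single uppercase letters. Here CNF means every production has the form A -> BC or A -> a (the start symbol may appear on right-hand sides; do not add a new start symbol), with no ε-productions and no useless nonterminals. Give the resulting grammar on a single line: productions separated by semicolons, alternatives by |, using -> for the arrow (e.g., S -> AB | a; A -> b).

Nullable: {B}; after ε-elimination: S -> e | Be; B -> ea | ge | Saa.
No unit productions to eliminate.
TERM: introduce A -> a, C -> e, D -> g and substitute in every rule of length ≥2.
BIN: B -> SAA becomes B -> SE, E -> AA.

S -> e | BC; A -> a; B -> CA | DC | SE; C -> e; D -> g; E -> AA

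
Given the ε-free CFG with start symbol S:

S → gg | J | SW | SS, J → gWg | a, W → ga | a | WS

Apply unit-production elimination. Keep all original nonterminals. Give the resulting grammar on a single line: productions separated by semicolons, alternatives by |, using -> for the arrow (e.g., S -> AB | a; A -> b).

Unit productions: S->J.
Unit pairs (A ⇒* B via units): (S,J).
S: inherits non-unit rules of {J, S} → SS | SW | a | gWg | gg.
J: inherits non-unit rules of {J} → a | gWg.
W: inherits non-unit rules of {W} → WS | a | ga.

S -> a | SS | SW | gg | gWg; J -> a | gWg; W -> a | WS | ga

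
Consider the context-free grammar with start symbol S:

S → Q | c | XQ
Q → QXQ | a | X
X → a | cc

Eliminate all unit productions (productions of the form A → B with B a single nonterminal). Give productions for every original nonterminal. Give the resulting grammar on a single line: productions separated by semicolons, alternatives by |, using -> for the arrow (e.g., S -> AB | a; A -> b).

S -> a | c | XQ | cc | QXQ; Q -> a | cc | QXQ; X -> a | cc

Unit productions: Q->X, S->Q.
Unit pairs (A ⇒* B via units): (Q,X), (S,Q), (S,X).
S: inherits non-unit rules of {Q, S, X} → QXQ | XQ | a | c | cc.
Q: inherits non-unit rules of {Q, X} → QXQ | a | cc.
X: inherits non-unit rules of {X} → a | cc.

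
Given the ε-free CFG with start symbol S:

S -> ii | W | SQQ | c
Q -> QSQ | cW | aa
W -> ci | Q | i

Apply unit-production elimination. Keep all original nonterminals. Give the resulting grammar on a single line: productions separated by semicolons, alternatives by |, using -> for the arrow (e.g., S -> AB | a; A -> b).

S -> c | i | aa | cW | ci | ii | QSQ | SQQ; Q -> aa | cW | QSQ; W -> i | aa | cW | ci | QSQ

Unit productions: S->W, W->Q.
Unit pairs (A ⇒* B via units): (S,Q), (S,W), (W,Q).
S: inherits non-unit rules of {Q, S, W} → QSQ | SQQ | aa | c | cW | ci | i | ii.
Q: inherits non-unit rules of {Q} → QSQ | aa | cW.
W: inherits non-unit rules of {Q, W} → QSQ | aa | cW | ci | i.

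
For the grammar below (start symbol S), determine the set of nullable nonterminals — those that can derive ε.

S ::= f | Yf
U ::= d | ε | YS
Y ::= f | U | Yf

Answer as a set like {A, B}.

Directly nullable (have an ε-rule): {U}.
Y is nullable via Y -> U (every symbol on the right is already known nullable).
Not nullable: S — each has a terminal in every rule's right-hand side or depends on a non-nullable symbol.

{U, Y}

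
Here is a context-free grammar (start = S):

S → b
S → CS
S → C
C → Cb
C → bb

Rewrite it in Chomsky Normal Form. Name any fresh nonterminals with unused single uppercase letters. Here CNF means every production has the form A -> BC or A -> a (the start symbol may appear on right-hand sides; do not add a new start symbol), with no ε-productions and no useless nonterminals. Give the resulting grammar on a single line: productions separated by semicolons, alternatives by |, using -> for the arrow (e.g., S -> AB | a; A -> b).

No ε-productions.
After unit-elimination: S -> b | CS | Cb | bb; C -> Cb | bb.
TERM: introduce A -> b and substitute in every rule of length ≥2.

S -> b | AA | CA | CS; A -> b; C -> AA | CA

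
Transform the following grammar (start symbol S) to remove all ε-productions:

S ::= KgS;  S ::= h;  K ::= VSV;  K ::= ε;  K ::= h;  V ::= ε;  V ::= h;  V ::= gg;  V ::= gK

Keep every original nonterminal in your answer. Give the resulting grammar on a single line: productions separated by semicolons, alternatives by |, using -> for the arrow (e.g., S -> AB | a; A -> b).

Nullable set: {K, V}.
S -> KgS: K nullable, giving KgS | gS.
Drop K -> ε.
K -> VSV: V, V nullable, giving S | SV | VS | VSV.
Drop V -> ε.
V -> gK: K nullable, giving g | gK.
Unchanged (no nullable symbols): S -> h; K -> h; V -> gg; V -> h.

S -> h | gS | KgS; K -> S | h | SV | VS | VSV; V -> g | h | gK | gg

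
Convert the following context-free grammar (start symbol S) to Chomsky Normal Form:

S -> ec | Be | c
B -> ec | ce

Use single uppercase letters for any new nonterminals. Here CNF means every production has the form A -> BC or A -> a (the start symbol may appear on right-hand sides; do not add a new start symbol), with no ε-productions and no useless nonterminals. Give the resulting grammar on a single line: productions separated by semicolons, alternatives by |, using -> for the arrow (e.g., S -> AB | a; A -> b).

No ε-productions.
No unit productions to eliminate.
TERM: introduce A -> c, C -> e and substitute in every rule of length ≥2.

S -> c | BC | CA; A -> c; B -> AC | CA; C -> e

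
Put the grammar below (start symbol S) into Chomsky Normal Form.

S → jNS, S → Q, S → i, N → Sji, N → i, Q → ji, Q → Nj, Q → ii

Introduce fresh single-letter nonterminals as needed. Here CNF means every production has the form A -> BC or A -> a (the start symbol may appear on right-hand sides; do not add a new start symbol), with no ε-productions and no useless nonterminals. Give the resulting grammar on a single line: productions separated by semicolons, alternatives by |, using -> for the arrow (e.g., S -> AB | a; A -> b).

No ε-productions.
After unit-elimination: S -> i | Nj | ii | ji | jNS; N -> i | Sji; Q -> Nj | ii | ji.
TERM: introduce B -> i, A -> j and substitute in every rule of length ≥2.
BIN: N -> SAB becomes N -> SC, C -> AB; S -> ANS becomes S -> AD, D -> NS.
Drop unreachable/unproductive: Q.

S -> i | AB | AD | BB | NA; A -> j; B -> i; C -> AB; D -> NS; N -> i | SC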